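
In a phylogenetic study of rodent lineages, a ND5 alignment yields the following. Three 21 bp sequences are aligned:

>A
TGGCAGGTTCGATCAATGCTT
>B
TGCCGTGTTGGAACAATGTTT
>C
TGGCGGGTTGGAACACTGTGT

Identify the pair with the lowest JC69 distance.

B and C

A–B: 6/21 differ, p = 0.286, d = 0.360.
A–C: 6/21 differ, p = 0.286, d = 0.360.
B–C: 4/21 differ, p = 0.190, d = 0.220.
The smallest distance is between B and C.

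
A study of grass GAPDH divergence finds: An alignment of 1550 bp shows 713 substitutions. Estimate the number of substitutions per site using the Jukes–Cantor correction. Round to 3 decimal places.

p = 713/1550 = 0.46.
d = −(3/4) ln(1 − 4p/3) = −0.75 ln(1 − 0.613333) = −0.75 ln(0.386667)
  = −0.75 × (-0.950191) = 0.712643 substitutions/site.

0.713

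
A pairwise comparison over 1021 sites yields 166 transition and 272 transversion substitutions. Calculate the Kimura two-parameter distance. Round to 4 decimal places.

P = 166/1021 ≈ 0.162586 and Q = 272/1021 ≈ 0.266405.
Under the Kimura two-parameter model, d = −½ ln(1 − 2P − Q) − ¼ ln(1 − 2Q).
1 − 2P − Q = 0.408423, giving −½ ln(0.408423) = 0.447726.
1 − 2Q = 0.46719, giving −¼ ln(0.46719) = 0.190255.
d = 0.447726 + 0.190255 = 0.637981.

0.6380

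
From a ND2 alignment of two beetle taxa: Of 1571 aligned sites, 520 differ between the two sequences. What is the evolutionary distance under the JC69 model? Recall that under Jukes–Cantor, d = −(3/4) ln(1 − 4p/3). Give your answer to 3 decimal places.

p = 520/1571 ≈ 0.330999.
d = −(3/4) ln(1 − 4p/3) = −0.75 ln(1 − 0.441332) = −0.75 ln(0.558668)
  = −0.75 × (-0.582200) = 0.436650 substitutions/site.

0.437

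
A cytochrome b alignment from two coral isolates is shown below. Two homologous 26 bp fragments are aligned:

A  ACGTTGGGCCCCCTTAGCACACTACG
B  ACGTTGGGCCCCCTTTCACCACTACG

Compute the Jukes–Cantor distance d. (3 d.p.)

0.172

The sequences differ at 4 of 26 sites (16, 17, 18, 19), so p = 4/26 ≈ 0.153846.
d = −(3/4) ln(1 − 4p/3) = −0.75 ln(1 − 0.205128) = −0.75 ln(0.794872)
  = −0.75 × (-0.229574) = 0.172181 substitutions/site.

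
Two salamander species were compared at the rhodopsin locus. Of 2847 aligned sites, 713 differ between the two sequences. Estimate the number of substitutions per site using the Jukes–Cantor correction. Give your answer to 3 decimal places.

p = 713/2847 ≈ 0.250439.
d = −(3/4) ln(1 − 4p/3) = −0.75 ln(1 − 0.333919) = −0.75 ln(0.666081)
  = −0.75 × (-0.406344) = 0.304758 substitutions/site.

0.305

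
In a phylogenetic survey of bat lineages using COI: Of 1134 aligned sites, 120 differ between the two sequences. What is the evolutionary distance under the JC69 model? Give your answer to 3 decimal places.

p = 120/1134 ≈ 0.10582.
d = −(3/4) ln(1 − 4p/3) = −0.75 ln(1 − 0.141093) = −0.75 ln(0.858907)
  = −0.75 × (-0.152095) = 0.114071 substitutions/site.

0.114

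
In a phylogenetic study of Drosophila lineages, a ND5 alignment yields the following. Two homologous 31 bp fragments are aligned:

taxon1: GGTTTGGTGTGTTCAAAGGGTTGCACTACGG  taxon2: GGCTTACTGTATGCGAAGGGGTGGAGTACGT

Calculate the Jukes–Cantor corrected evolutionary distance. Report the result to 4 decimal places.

0.4217

The sequences differ at 10 of 31 sites (3, 6, 7, 11, 13, 15, 21, 24, 26, 31), so p = 10/31 ≈ 0.322581.
d = −(3/4) ln(1 − 4p/3) = −0.75 ln(1 − 0.430108) = −0.75 ln(0.569892)
  = −0.75 × (-0.562308) = 0.421731 substitutions/site.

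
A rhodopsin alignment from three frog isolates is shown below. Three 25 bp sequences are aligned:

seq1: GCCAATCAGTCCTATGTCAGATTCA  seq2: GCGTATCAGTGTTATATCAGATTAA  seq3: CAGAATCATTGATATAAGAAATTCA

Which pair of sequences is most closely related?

seq1–seq2: 6/25 differ, p = 0.240, d = 0.289.
seq1–seq3: 10/25 differ, p = 0.400, d = 0.572.
seq2–seq3: 9/25 differ, p = 0.360, d = 0.490.
The smallest distance is between seq1 and seq2.

seq1 and seq2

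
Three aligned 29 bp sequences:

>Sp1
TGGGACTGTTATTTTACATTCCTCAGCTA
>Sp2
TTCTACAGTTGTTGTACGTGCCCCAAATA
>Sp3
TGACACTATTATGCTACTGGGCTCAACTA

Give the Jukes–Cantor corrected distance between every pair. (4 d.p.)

Sp1–Sp2: 11/29 sites differ → p ≈ 0.37931, d = −0.75 ln(1 − 0.505747) = 0.528531 ≈ 0.5285.
Sp1–Sp3: 10/29 sites differ → p ≈ 0.344828, d = −0.75 ln(1 − 0.459771) = 0.461822 ≈ 0.4618.
Sp2–Sp3: 13/29 sites differ → p ≈ 0.448276, d = −0.75 ln(1 − 0.597701) = 0.682920 ≈ 0.6829.

d(Sp1,Sp2) = 0.5285, d(Sp1,Sp3) = 0.4618, d(Sp2,Sp3) = 0.6829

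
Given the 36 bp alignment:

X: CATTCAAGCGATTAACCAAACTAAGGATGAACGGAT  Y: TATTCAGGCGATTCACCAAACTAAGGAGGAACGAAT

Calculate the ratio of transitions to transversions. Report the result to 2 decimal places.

1.50

Transitions are A↔G and C↔T; transversions are all other mismatches.
Transitions: 3. Transversions: 2.
R = 3/2 = 1.50.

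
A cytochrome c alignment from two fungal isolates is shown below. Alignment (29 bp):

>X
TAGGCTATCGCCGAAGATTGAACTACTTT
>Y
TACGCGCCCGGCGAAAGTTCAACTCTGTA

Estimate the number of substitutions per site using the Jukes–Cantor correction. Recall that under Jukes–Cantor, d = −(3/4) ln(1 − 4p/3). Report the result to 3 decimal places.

0.602

The sequences differ at 12 of 29 sites, so p = 12/29 ≈ 0.413793.
d = −(3/4) ln(1 − 4p/3) = −0.75 ln(1 − 0.551724) = −0.75 ln(0.448276)
  = −0.75 × (-0.802346) = 0.601760 substitutions/site.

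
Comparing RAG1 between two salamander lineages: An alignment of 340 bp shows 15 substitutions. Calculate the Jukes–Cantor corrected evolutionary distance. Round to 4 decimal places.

0.0455

p = 15/340 ≈ 0.044118.
d = −(3/4) ln(1 − 4p/3) = −0.75 ln(1 − 0.058824) = −0.75 ln(0.941176)
  = −0.75 × (-0.060625) = 0.045469 substitutions/site.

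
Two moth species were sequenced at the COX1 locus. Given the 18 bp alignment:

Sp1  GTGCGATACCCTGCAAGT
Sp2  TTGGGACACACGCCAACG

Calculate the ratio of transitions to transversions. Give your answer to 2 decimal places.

Transitions are A↔G and C↔T; transversions are all other mismatches.
Transitions: 1. Transversions: 7.
R = 1/7 = 0.142857… ≈ 0.14 (to 2 d.p.).

0.14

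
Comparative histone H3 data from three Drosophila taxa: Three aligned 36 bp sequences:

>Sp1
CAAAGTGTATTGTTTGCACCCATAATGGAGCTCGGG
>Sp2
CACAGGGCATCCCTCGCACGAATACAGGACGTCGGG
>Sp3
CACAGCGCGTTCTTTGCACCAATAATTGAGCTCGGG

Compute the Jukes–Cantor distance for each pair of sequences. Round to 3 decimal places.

d(Sp1,Sp2) = 0.493, d(Sp1,Sp3) = 0.225, d(Sp2,Sp3) = 0.392

Sp1–Sp2: 13/36 sites differ → p ≈ 0.361111, d = −0.75 ln(1 − 0.481481) = 0.492584 ≈ 0.493.
Sp1–Sp3: 7/36 sites differ → p ≈ 0.194444, d = −0.75 ln(1 − 0.259259) = 0.225078 ≈ 0.225.
Sp2–Sp3: 11/36 sites differ → p ≈ 0.305556, d = −0.75 ln(1 − 0.407408) = 0.392437 ≈ 0.392.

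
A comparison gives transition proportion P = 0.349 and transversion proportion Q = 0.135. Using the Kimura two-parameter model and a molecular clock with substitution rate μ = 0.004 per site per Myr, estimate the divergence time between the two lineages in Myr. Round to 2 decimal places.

121.69

Under the Kimura two-parameter model, d = −½ ln(1 − 2P − Q) − ¼ ln(1 − 2Q).
1 − 2P − Q = 0.167, giving −½ ln(0.167) = 0.894881.
1 − 2Q = 0.73, giving −¼ ln(0.73) = 0.078678.
d = 0.894881 + 0.078678 = 0.973559.
Under a molecular clock d = 2μt, so t = d/(2μ) = 0.973559 / (2 × 0.004) = 121.69 Myr.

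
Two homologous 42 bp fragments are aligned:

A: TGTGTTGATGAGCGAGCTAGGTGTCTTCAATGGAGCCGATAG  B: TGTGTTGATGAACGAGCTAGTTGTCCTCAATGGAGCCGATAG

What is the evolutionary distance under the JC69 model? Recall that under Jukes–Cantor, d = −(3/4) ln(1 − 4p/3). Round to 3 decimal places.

The sequences differ at 3 of 42 sites (12, 21, 26), so p = 3/42 ≈ 0.071429.
d = −(3/4) ln(1 − 4p/3) = −0.75 ln(1 − 0.095239) = −0.75 ln(0.904761)
  = −0.75 × (-0.100084) = 0.075063 substitutions/site.

0.075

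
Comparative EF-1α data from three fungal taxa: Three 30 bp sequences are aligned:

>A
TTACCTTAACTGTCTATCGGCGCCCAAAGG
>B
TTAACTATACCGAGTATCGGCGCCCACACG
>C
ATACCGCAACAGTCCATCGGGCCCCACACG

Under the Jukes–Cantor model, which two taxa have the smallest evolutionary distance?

A–B: 8/30 differ, p = 0.267, d = 0.330.
A–C: 9/30 differ, p = 0.300, d = 0.383.
B–C: 11/30 differ, p = 0.367, d = 0.503.
The smallest distance is between A and B.

A and B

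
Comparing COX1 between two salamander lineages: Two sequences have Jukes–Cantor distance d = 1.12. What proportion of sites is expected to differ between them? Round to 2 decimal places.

p = (3/4)(1 − e^(−4d/3)) = 0.75 × (1 − e^(-1.493333)) = 0.75 × (1 − 0.224623) = 0.581533.

0.58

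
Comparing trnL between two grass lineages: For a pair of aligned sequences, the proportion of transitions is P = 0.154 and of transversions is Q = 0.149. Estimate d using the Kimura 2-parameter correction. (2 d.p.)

0.39

Under the Kimura two-parameter model, d = −½ ln(1 − 2P − Q) − ¼ ln(1 − 2Q).
1 − 2P − Q = 0.543, giving −½ ln(0.543) = 0.305323.
1 − 2Q = 0.702, giving −¼ ln(0.702) = 0.088455.
d = 0.305323 + 0.088455 = 0.393778.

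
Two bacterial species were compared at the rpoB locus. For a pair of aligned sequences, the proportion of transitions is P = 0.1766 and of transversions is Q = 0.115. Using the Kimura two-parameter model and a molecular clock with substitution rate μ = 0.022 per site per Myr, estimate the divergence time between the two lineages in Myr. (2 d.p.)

8.66

Under the Kimura two-parameter model, d = −½ ln(1 − 2P − Q) − ¼ ln(1 − 2Q).
1 − 2P − Q = 0.5318, giving −½ ln(0.5318) = 0.315744.
1 − 2Q = 0.77, giving −¼ ln(0.77) = 0.065341.
d = 0.315744 + 0.065341 = 0.381085.
Under a molecular clock d = 2μt, so t = d/(2μ) = 0.381085 / (2 × 0.022) = 8.66 Myr.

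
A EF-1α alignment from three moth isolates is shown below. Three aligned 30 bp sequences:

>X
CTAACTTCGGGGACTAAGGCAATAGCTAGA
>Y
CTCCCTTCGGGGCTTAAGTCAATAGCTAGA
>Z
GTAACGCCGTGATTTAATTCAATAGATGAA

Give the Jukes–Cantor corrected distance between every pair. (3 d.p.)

d(X,Y) = 0.188, d(X,Z) = 0.572, d(Y,Z) = 0.572

X–Y: 5/30 sites differ → p ≈ 0.166667, d = −0.75 ln(1 − 0.222223) = 0.188487 ≈ 0.188.
X–Z: 12/30 sites differ → p = 0.4, d = −0.75 ln(1 − 0.533333) = 0.571605 ≈ 0.572.
Y–Z: 12/30 sites differ → p = 0.4, d = −0.75 ln(1 − 0.533333) = 0.571605 ≈ 0.572.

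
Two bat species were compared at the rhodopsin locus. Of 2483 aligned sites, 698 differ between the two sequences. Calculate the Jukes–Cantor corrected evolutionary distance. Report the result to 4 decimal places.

p = 698/2483 ≈ 0.281112.
d = −(3/4) ln(1 − 4p/3) = −0.75 ln(1 − 0.374816) = −0.75 ln(0.625184)
  = −0.75 × (-0.469709) = 0.352282 substitutions/site.

0.3523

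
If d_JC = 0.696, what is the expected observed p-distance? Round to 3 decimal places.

p = (3/4)(1 − e^(−4d/3)) = 0.75 × (1 − e^(-0.928)) = 0.75 × (1 − 0.395344) = 0.453492.

0.453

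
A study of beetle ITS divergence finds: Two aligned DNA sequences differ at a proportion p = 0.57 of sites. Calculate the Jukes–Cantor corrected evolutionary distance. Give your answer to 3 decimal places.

1.070

d = −(3/4) ln(1 − 4p/3) = −0.75 ln(1 − 0.76) = −0.75 ln(0.24)
  = −0.75 × (-1.427116) = 1.070337 substitutions/site.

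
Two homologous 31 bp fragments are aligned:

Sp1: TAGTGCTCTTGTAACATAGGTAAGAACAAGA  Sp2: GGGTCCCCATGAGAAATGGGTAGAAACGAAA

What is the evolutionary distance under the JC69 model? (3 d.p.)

0.614

The sequences differ at 13 of 31 sites, so p = 13/31 ≈ 0.419355.
d = −(3/4) ln(1 − 4p/3) = −0.75 ln(1 − 0.55914) = −0.75 ln(0.44086)
  = −0.75 × (-0.819028) = 0.614271 substitutions/site.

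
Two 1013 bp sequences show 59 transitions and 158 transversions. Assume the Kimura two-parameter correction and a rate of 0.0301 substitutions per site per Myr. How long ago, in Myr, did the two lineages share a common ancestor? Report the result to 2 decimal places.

4.19

P = 59/1013 ≈ 0.058243 and Q = 158/1013 ≈ 0.155972.
Under the Kimura two-parameter model, d = −½ ln(1 − 2P − Q) − ¼ ln(1 − 2Q).
1 − 2P − Q = 0.727542, giving −½ ln(0.727542) = 0.159042.
1 − 2Q = 0.688056, giving −¼ ln(0.688056) = 0.093471.
d = 0.159042 + 0.093471 = 0.252513.
Under a molecular clock d = 2μt, so t = d/(2μ) = 0.252513 / (2 × 0.0301) = 4.19 Myr.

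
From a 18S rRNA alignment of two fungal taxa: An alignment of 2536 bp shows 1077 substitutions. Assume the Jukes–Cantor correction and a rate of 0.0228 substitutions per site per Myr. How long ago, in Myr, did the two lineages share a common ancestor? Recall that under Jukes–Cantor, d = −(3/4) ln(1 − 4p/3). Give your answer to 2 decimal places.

p = 1077/2536 ≈ 0.424685.
d = −(3/4) ln(1 − 4p/3) = −0.75 ln(1 − 0.566247) = −0.75 ln(0.433753)
  = −0.75 × (-0.835280) = 0.626460 substitutions/site.
Under a molecular clock d = 2μt, so t = d/(2μ) = 0.626460 / (2 × 0.0228) = 13.74 Myr.

13.74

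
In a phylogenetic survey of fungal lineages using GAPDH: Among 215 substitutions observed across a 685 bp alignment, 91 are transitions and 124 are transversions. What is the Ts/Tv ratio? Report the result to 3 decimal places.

0.734

R = 91/124 = 0.733870… ≈ 0.734 (to 3 d.p.).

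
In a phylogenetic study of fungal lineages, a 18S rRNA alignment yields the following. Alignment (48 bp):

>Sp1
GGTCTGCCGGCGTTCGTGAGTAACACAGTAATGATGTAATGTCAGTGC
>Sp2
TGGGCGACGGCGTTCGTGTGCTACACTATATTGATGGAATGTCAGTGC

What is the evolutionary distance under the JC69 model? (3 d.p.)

0.304

The sequences differ at 12 of 48 sites, so p = 12/48 = 0.25.
d = −(3/4) ln(1 − 4p/3) = −0.75 ln(1 − 0.333333) = −0.75 ln(0.666667)
  = −0.75 × (-0.405465) = 0.304099 substitutions/site.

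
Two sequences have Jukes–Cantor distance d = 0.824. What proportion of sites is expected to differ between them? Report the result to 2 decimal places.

p = (3/4)(1 − e^(−4d/3)) = 0.75 × (1 − e^(-1.098667)) = 0.75 × (1 − 0.333315) = 0.500014.

0.50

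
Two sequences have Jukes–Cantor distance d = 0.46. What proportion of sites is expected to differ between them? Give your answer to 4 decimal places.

p = (3/4)(1 − e^(−4d/3)) = 0.75 × (1 − e^(-0.613333)) = 0.75 × (1 − 0.541543) = 0.343843.

0.3438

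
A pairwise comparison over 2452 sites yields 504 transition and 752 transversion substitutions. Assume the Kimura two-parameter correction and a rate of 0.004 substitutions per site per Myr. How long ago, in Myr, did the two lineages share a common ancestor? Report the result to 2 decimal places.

P = 504/2452 ≈ 0.205546 and Q = 752/2452 ≈ 0.306688.
Under the Kimura two-parameter model, d = −½ ln(1 − 2P − Q) − ¼ ln(1 − 2Q).
1 − 2P − Q = 0.28222, giving −½ ln(0.28222) = 0.632534.
1 − 2Q = 0.386624, giving −¼ ln(0.386624) = 0.237576.
d = 0.632534 + 0.237576 = 0.870110.
Under a molecular clock d = 2μt, so t = d/(2μ) = 0.870110 / (2 × 0.004) = 108.76 Myr.

108.76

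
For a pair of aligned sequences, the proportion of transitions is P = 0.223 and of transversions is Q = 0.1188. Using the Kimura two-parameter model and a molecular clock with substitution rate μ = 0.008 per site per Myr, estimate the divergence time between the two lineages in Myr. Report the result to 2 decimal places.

30.24

Under the Kimura two-parameter model, d = −½ ln(1 − 2P − Q) − ¼ ln(1 − 2Q).
1 − 2P − Q = 0.4352, giving −½ ln(0.4352) = 0.415975.
1 − 2Q = 0.7624, giving −¼ ln(0.7624) = 0.067821.
d = 0.415975 + 0.067821 = 0.483796.
Under a molecular clock d = 2μt, so t = d/(2μ) = 0.483796 / (2 × 0.008) = 30.24 Myr.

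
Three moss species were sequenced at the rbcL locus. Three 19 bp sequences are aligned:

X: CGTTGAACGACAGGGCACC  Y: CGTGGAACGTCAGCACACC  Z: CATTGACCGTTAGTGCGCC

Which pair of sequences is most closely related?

X–Y: 4/19 differ, p = 0.211, d = 0.247.
X–Z: 6/19 differ, p = 0.316, d = 0.410.
Y–Z: 7/19 differ, p = 0.368, d = 0.507.
The smallest distance is between X and Y.

X and Y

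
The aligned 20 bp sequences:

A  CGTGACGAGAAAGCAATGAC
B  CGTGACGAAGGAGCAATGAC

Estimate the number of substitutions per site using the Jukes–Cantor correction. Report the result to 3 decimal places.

The sequences differ at 3 of 20 sites (9, 10, 11), so p = 3/20 = 0.15.
d = −(3/4) ln(1 − 4p/3) = −0.75 ln(1 − 0.2) = −0.75 ln(0.8)
  = −0.75 × (-0.223144) = 0.167358 substitutions/site.

0.167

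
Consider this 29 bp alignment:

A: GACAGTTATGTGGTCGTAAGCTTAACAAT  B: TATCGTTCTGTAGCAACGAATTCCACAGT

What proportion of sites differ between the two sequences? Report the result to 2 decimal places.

The sequences differ at 15 of 29 positions.
p = 15/29 = 0.517241… ≈ 0.52 (to 2 d.p.).

0.52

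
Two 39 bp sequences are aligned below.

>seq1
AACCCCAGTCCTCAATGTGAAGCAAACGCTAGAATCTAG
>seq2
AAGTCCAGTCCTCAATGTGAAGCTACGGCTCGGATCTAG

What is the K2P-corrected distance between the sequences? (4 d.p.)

Of 39 sites, 2 differences are transitions and 5 are transversions, so P = 2/39 ≈ 0.051282 and Q = 5/39 ≈ 0.128205.
Under the Kimura two-parameter model, d = −½ ln(1 − 2P − Q) − ¼ ln(1 − 2Q).
1 − 2P − Q = 0.769231, giving −½ ln(0.769231) = 0.131182.
1 − 2Q = 0.74359, giving −¼ ln(0.74359) = 0.074066.
d = 0.131182 + 0.074066 = 0.205248.

0.2052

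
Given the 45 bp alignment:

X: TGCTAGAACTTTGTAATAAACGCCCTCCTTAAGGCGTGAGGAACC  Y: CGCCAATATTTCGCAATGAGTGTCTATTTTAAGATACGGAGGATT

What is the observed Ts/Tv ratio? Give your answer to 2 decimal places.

11.00

Transitions are A↔G and C↔T; transversions are all other mismatches.
Transitions: 22. Transversions: 2.
R = 22/2 = 11.00.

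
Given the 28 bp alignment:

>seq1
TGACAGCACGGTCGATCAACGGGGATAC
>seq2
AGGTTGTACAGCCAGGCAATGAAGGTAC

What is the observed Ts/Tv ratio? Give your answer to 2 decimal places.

3.67

Transitions are A↔G and C↔T; transversions are all other mismatches.
Transitions: 11. Transversions: 3.
R = 11/3 = 3.666666… ≈ 3.67 (to 2 d.p.).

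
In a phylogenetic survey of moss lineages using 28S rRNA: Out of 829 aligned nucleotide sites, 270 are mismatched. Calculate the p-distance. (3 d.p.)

p = 270/829 = 0.325693… ≈ 0.326 (to 3 d.p.).

0.326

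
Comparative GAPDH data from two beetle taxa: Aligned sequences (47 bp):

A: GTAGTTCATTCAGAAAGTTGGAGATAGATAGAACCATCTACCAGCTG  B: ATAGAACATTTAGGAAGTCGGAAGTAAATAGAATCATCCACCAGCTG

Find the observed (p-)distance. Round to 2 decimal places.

The sequences differ at 11 of 47 positions.
p = 11/47 = 0.234042… ≈ 0.23 (to 2 d.p.).

0.23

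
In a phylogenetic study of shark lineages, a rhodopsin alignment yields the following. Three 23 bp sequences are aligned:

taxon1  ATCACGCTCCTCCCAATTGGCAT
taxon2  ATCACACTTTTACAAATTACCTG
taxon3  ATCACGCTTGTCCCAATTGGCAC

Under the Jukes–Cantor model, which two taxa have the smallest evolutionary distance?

taxon1 and taxon3

taxon1–taxon2: 9/23 differ, p = 0.391, d = 0.553.
taxon1–taxon3: 3/23 differ, p = 0.130, d = 0.143.
taxon2–taxon3: 8/23 differ, p = 0.348, d = 0.467.
The smallest distance is between taxon1 and taxon3.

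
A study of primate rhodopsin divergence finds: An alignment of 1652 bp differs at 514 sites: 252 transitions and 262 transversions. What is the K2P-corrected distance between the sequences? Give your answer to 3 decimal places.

0.407

P = 252/1652 ≈ 0.152542 and Q = 262/1652 ≈ 0.158596.
Under the Kimura two-parameter model, d = −½ ln(1 − 2P − Q) − ¼ ln(1 − 2Q).
1 − 2P − Q = 0.53632, giving −½ ln(0.53632) = 0.311512.
1 − 2Q = 0.682808, giving −¼ ln(0.682808) = 0.095385.
d = 0.311512 + 0.095385 = 0.406897.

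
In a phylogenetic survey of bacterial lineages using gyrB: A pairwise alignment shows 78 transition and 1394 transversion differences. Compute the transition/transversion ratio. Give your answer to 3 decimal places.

R = 78/1394 = 0.055954… ≈ 0.056 (to 3 d.p.).

0.056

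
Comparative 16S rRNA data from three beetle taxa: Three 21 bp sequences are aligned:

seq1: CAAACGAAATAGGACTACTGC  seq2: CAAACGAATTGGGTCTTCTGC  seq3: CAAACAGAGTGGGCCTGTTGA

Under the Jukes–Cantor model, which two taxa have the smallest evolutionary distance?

seq1 and seq2

seq1–seq2: 4/21 differ, p = 0.190, d = 0.220.
seq1–seq3: 8/21 differ, p = 0.381, d = 0.532.
seq2–seq3: 7/21 differ, p = 0.333, d = 0.441.
The smallest distance is between seq1 and seq2.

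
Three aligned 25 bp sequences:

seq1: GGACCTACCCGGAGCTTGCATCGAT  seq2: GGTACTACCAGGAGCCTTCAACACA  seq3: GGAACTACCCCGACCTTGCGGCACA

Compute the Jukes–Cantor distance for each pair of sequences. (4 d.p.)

seq1–seq2: 9/25 sites differ → p = 0.36, d = −0.75 ln(1 − 0.48) = 0.490445 ≈ 0.4904.
seq1–seq3: 8/25 sites differ → p = 0.32, d = −0.75 ln(1 − 0.426667) = 0.417216 ≈ 0.4172.
seq2–seq3: 8/25 sites differ → p = 0.32, d = −0.75 ln(1 − 0.426667) = 0.417216 ≈ 0.4172.

d(seq1,seq2) = 0.4904, d(seq1,seq3) = 0.4172, d(seq2,seq3) = 0.4172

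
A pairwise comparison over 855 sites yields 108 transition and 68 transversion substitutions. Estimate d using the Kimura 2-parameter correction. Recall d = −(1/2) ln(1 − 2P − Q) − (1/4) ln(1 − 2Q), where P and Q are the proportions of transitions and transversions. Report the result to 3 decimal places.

0.245

P = 108/855 ≈ 0.126316 and Q = 68/855 ≈ 0.079532.
Under the Kimura two-parameter model, d = −½ ln(1 − 2P − Q) − ¼ ln(1 − 2Q).
1 − 2P − Q = 0.667836, giving −½ ln(0.667836) = 0.201856.
1 − 2Q = 0.840936, giving −¼ ln(0.840936) = 0.043310.
d = 0.201856 + 0.043310 = 0.245166.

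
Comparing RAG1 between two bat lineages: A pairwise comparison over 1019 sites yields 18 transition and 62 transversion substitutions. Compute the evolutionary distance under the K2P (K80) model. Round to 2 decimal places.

P = 18/1019 ≈ 0.017664 and Q = 62/1019 ≈ 0.060844.
Under the Kimura two-parameter model, d = −½ ln(1 − 2P − Q) − ¼ ln(1 − 2Q).
1 − 2P − Q = 0.903828, giving −½ ln(0.903828) = 0.050558.
1 − 2Q = 0.878312, giving −¼ ln(0.878312) = 0.032438.
d = 0.050558 + 0.032438 = 0.082996.

0.08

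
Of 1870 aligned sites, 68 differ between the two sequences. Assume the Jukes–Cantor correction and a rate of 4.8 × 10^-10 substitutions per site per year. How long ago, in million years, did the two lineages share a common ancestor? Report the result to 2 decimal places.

38.83

p = 68/1870 ≈ 0.036364.
d = −(3/4) ln(1 − 4p/3) = −0.75 ln(1 − 0.048485) = −0.75 ln(0.951515)
  = −0.75 × (-0.049700) = 0.037275 substitutions/site.
Under a molecular clock d = 2μt, so t = d/(2μ) = 0.037275 / (2 × 4.8 × 10^-10) = 38.83 million years.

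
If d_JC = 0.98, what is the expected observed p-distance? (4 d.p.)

p = (3/4)(1 − e^(−4d/3)) = 0.75 × (1 − e^(-1.306667)) = 0.75 × (1 − 0.270721) = 0.546959.

0.5470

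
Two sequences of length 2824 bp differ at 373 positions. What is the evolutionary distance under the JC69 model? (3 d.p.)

p = 373/2824 ≈ 0.132082.
d = −(3/4) ln(1 − 4p/3) = −0.75 ln(1 − 0.176109) = −0.75 ln(0.823891)
  = −0.75 × (-0.193717) = 0.145288 substitutions/site.

0.145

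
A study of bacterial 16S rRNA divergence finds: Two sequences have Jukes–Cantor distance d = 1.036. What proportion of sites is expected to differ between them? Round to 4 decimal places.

0.5616

p = (3/4)(1 − e^(−4d/3)) = 0.75 × (1 − e^(-1.381333)) = 0.75 × (1 − 0.251243) = 0.561568.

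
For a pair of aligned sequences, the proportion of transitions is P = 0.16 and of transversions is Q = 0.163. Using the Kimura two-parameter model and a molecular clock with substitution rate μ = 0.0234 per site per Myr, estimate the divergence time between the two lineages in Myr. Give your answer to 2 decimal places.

Under the Kimura two-parameter model, d = −½ ln(1 − 2P − Q) − ¼ ln(1 − 2Q).
1 − 2P − Q = 0.517, giving −½ ln(0.517) = 0.329856.
1 − 2Q = 0.674, giving −¼ ln(0.674) = 0.098631.
d = 0.329856 + 0.098631 = 0.428487.
Under a molecular clock d = 2μt, so t = d/(2μ) = 0.428487 / (2 × 0.0234) = 9.16 Myr.

9.16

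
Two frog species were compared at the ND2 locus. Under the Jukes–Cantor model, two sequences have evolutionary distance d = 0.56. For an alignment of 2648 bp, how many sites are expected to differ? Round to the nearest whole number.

Invert JC69: p = (3/4)(1 − e^(−4d/3)) = 0.75 × (1 − e^(-0.746667)) = 0.75 × (1 − 0.473944) = 0.394542.
Expected differing sites = pL ≈ 0.394542 × 2648 = 1044.747216 ≈ 1045.

1045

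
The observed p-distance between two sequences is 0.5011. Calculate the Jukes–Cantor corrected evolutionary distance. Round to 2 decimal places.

d = −(3/4) ln(1 − 4p/3) = −0.75 ln(1 − 0.668133) = −0.75 ln(0.331867)
  = −0.75 × (-1.103021) = 0.827266 substitutions/site.

0.83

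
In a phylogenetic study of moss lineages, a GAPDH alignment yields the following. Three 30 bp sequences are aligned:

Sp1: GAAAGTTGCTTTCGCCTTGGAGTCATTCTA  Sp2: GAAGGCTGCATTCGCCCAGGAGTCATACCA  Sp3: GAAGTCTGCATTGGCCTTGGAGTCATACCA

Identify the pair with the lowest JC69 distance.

Sp2 and Sp3

Sp1–Sp2: 7/30 differ, p = 0.233, d = 0.280.
Sp1–Sp3: 7/30 differ, p = 0.233, d = 0.280.
Sp2–Sp3: 4/30 differ, p = 0.133, d = 0.147.
The smallest distance is between Sp2 and Sp3.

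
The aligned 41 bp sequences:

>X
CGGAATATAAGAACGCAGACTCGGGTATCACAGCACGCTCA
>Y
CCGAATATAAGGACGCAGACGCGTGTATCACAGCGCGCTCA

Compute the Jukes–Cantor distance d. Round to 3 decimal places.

0.133

The sequences differ at 5 of 41 sites (2, 12, 21, 24, 35), so p = 5/41 ≈ 0.121951.
d = −(3/4) ln(1 − 4p/3) = −0.75 ln(1 − 0.162601) = −0.75 ln(0.837399)
  = −0.75 × (-0.177455) = 0.133091 substitutions/site.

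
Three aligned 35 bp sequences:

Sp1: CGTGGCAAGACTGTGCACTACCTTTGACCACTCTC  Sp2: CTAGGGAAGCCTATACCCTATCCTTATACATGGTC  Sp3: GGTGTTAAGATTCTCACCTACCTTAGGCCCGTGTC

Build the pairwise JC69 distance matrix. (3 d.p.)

Sp1–Sp2: 15/35 sites differ → p ≈ 0.428571, d = −0.75 ln(1 − 0.571428) = 0.635472 ≈ 0.635.
Sp1–Sp3: 13/35 sites differ → p ≈ 0.371429, d = −0.75 ln(1 − 0.495239) = 0.512753 ≈ 0.513.
Sp2–Sp3: 19/35 sites differ → p ≈ 0.542857, d = −0.75 ln(1 − 0.723809) = 0.964997 ≈ 0.965.

d(Sp1,Sp2) = 0.635, d(Sp1,Sp3) = 0.513, d(Sp2,Sp3) = 0.965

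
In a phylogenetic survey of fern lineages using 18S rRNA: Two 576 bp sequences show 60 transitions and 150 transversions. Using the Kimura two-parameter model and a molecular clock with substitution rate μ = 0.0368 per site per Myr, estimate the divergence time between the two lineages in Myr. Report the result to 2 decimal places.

P = 60/576 ≈ 0.104167 and Q = 150/576 ≈ 0.260417.
Under the Kimura two-parameter model, d = −½ ln(1 − 2P − Q) − ¼ ln(1 − 2Q).
1 − 2P − Q = 0.531249, giving −½ ln(0.531249) = 0.316262.
1 − 2Q = 0.479166, giving −¼ ln(0.479166) = 0.183927.
d = 0.316262 + 0.183927 = 0.500189.
Under a molecular clock d = 2μt, so t = d/(2μ) = 0.500189 / (2 × 0.0368) = 6.80 Myr.

6.80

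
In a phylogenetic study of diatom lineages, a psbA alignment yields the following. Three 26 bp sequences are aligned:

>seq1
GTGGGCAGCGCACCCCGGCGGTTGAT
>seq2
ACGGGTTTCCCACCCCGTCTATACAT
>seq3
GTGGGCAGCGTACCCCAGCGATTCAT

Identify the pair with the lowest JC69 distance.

seq1–seq2: 11/26 differ, p = 0.423, d = 0.623.
seq1–seq3: 4/26 differ, p = 0.154, d = 0.172.
seq2–seq3: 11/26 differ, p = 0.423, d = 0.623.
The smallest distance is between seq1 and seq3.

seq1 and seq3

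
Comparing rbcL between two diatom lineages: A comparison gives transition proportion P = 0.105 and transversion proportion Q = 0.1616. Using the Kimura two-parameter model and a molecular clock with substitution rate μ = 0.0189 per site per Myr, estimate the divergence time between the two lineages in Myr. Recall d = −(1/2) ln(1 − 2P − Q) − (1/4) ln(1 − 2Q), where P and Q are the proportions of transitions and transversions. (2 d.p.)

8.73

Under the Kimura two-parameter model, d = −½ ln(1 − 2P − Q) − ¼ ln(1 − 2Q).
1 − 2P − Q = 0.6284, giving −½ ln(0.6284) = 0.232289.
1 − 2Q = 0.6768, giving −¼ ln(0.6768) = 0.097595.
d = 0.232289 + 0.097595 = 0.329884.
Under a molecular clock d = 2μt, so t = d/(2μ) = 0.329884 / (2 × 0.0189) = 8.73 Myr.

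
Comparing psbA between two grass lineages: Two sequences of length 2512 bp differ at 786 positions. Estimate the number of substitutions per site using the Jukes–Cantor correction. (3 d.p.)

p = 786/2512 ≈ 0.312898.
d = −(3/4) ln(1 − 4p/3) = −0.75 ln(1 − 0.417197) = −0.75 ln(0.582803)
  = −0.75 × (-0.539906) = 0.404930 substitutions/site.

0.405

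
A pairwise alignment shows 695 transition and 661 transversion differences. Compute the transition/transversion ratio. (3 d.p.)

R = 695/661 = 1.051437… ≈ 1.051 (to 3 d.p.).

1.051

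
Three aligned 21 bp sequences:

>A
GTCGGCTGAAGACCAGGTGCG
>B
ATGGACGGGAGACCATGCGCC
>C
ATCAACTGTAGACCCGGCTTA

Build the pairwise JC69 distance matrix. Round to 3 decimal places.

d(A,B) = 0.532, d(A,C) = 0.635, d(B,C) = 0.635

A–B: 8/21 sites differ → p ≈ 0.380952, d = −0.75 ln(1 − 0.507936) = 0.531860 ≈ 0.532.
A–C: 9/21 sites differ → p ≈ 0.428571, d = −0.75 ln(1 − 0.571428) = 0.635472 ≈ 0.635.
B–C: 9/21 sites differ → p ≈ 0.428571, d = −0.75 ln(1 − 0.571428) = 0.635472 ≈ 0.635.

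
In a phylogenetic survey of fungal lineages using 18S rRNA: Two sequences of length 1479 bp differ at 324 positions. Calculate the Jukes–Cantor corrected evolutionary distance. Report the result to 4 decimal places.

0.2591

p = 324/1479 ≈ 0.219067.
d = −(3/4) ln(1 − 4p/3) = −0.75 ln(1 − 0.292089) = −0.75 ln(0.707911)
  = −0.75 × (-0.345437) = 0.259078 substitutions/site.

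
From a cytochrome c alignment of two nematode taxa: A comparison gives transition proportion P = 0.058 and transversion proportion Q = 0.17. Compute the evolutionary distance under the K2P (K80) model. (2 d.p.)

0.27

Under the Kimura two-parameter model, d = −½ ln(1 − 2P − Q) − ¼ ln(1 − 2Q).
1 − 2P − Q = 0.714, giving −½ ln(0.714) = 0.168436.
1 − 2Q = 0.66, giving −¼ ln(0.66) = 0.103879.
d = 0.168436 + 0.103879 = 0.272315.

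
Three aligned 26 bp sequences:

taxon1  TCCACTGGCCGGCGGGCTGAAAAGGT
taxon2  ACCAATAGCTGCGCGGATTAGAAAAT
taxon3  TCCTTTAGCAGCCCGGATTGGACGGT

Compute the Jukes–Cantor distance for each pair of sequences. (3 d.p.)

d(taxon1,taxon2) = 0.717, d(taxon1,taxon3) = 0.623, d(taxon2,taxon3) = 0.464

taxon1–taxon2: 12/26 sites differ → p ≈ 0.461538, d = −0.75 ln(1 − 0.615384) = 0.716632 ≈ 0.717.
taxon1–taxon3: 11/26 sites differ → p ≈ 0.423077, d = −0.75 ln(1 − 0.564103) = 0.622762 ≈ 0.623.
taxon2–taxon3: 9/26 sites differ → p ≈ 0.346154, d = −0.75 ln(1 − 0.461539) = 0.464280 ≈ 0.464.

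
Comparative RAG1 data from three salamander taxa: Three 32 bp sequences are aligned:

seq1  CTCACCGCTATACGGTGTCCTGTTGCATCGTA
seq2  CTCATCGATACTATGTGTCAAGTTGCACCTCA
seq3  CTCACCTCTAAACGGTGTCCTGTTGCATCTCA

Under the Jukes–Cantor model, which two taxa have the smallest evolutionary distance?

seq1 and seq3

seq1–seq2: 11/32 differ, p = 0.344, d = 0.460.
seq1–seq3: 4/32 differ, p = 0.125, d = 0.137.
seq2–seq3: 10/32 differ, p = 0.313, d = 0.404.
The smallest distance is between seq1 and seq3.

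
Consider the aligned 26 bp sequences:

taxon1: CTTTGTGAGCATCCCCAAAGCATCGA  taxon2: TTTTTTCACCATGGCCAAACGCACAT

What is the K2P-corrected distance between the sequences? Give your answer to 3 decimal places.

Of 26 sites, 2 differences are transitions and 10 are transversions, so P = 2/26 ≈ 0.076923 and Q = 10/26 ≈ 0.384615.
Under the Kimura two-parameter model, d = −½ ln(1 − 2P − Q) − ¼ ln(1 − 2Q).
1 − 2P − Q = 0.461539, giving −½ ln(0.461539) = 0.386594.
1 − 2Q = 0.23077, giving −¼ ln(0.23077) = 0.366583.
d = 0.386594 + 0.366583 = 0.753177.

0.753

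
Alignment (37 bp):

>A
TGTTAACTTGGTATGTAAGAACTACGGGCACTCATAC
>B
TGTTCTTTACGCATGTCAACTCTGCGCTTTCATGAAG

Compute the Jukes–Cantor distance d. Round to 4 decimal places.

The sequences differ at 20 of 37 sites, so p = 20/37 ≈ 0.540541.
d = −(3/4) ln(1 − 4p/3) = −0.75 ln(1 − 0.720721) = −0.75 ln(0.279279)
  = −0.75 × (-1.275544) = 0.956658 substitutions/site.

0.9567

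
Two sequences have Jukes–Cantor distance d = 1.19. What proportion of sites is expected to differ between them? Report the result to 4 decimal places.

p = (3/4)(1 − e^(−4d/3)) = 0.75 × (1 − e^(-1.586667)) = 0.75 × (1 − 0.204606) = 0.596546.

0.5965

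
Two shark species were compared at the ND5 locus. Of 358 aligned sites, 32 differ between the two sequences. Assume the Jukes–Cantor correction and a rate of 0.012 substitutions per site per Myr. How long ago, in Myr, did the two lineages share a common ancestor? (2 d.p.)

p = 32/358 ≈ 0.089385.
d = −(3/4) ln(1 − 4p/3) = −0.75 ln(1 − 0.11918) = −0.75 ln(0.88082)
  = −0.75 × (-0.126902) = 0.095177 substitutions/site.
Under a molecular clock d = 2μt, so t = d/(2μ) = 0.095177 / (2 × 0.012) = 3.97 Myr.

3.97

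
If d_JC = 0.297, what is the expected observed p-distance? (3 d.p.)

p = (3/4)(1 − e^(−4d/3)) = 0.75 × (1 − e^(-0.396)) = 0.75 × (1 − 0.673007) = 0.245245.

0.245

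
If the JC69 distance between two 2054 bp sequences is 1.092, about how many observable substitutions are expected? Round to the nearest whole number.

1181

Invert JC69: p = (3/4)(1 − e^(−4d/3)) = 0.75 × (1 − e^(-1.456)) = 0.75 × (1 − 0.233167) = 0.575125.
Expected differing sites = pL ≈ 0.575125 × 2054 = 1181.30675 ≈ 1181.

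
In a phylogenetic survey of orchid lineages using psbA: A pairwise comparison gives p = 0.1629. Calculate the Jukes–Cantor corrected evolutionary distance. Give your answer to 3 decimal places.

0.184

d = −(3/4) ln(1 − 4p/3) = −0.75 ln(1 − 0.2172) = −0.75 ln(0.7828)
  = −0.75 × (-0.244878) = 0.183659 substitutions/site.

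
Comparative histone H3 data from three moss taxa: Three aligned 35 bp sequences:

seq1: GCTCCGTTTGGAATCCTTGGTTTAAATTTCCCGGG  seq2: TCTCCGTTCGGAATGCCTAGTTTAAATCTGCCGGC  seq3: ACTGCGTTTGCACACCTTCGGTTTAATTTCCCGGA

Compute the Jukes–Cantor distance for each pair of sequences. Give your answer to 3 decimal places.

d(seq1,seq2) = 0.273, d(seq1,seq3) = 0.315, d(seq2,seq3) = 0.572

seq1–seq2: 8/35 sites differ → p ≈ 0.228571, d = −0.75 ln(1 − 0.304761) = 0.272625 ≈ 0.273.
seq1–seq3: 9/35 sites differ → p ≈ 0.257143, d = −0.75 ln(1 − 0.342857) = 0.314890 ≈ 0.315.
seq2–seq3: 14/35 sites differ → p = 0.4, d = −0.75 ln(1 − 0.533333) = 0.571605 ≈ 0.572.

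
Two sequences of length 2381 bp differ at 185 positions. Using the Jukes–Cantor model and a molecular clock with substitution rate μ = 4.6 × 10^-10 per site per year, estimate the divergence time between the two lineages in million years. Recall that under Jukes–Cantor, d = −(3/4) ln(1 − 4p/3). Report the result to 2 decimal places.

p = 185/2381 ≈ 0.077698.
d = −(3/4) ln(1 − 4p/3) = −0.75 ln(1 − 0.103597) = −0.75 ln(0.896403)
  = −0.75 × (-0.109365) = 0.082024 substitutions/site.
Under a molecular clock d = 2μt, so t = d/(2μ) = 0.082024 / (2 × 4.6 × 10^-10) = 89.16 million years.

89.16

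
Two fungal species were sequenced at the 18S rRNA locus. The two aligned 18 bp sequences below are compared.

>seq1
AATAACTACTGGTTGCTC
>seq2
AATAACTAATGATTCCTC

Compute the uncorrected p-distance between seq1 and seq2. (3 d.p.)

0.167

The sequences differ at 3 of 18 positions (sites 9, 12, 15).
p = 3/18 = 0.166666… ≈ 0.167 (to 3 d.p.).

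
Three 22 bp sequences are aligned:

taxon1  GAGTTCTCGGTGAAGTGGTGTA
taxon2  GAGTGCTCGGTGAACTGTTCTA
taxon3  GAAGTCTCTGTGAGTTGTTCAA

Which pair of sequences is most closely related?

taxon1–taxon2: 4/22 differ, p = 0.182, d = 0.208.
taxon1–taxon3: 8/22 differ, p = 0.364, d = 0.497.
taxon2–taxon3: 7/22 differ, p = 0.318, d = 0.414.
The smallest distance is between taxon1 and taxon2.

taxon1 and taxon2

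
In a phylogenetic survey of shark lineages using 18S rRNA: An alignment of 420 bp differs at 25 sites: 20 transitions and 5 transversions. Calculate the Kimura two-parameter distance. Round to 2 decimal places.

P = 20/420 ≈ 0.047619 and Q = 5/420 ≈ 0.011905.
Under the Kimura two-parameter model, d = −½ ln(1 − 2P − Q) − ¼ ln(1 − 2Q).
1 − 2P − Q = 0.892857, giving −½ ln(0.892857) = 0.056664.
1 − 2Q = 0.97619, giving −¼ ln(0.97619) = 0.006025.
d = 0.056664 + 0.006025 = 0.062689.

0.06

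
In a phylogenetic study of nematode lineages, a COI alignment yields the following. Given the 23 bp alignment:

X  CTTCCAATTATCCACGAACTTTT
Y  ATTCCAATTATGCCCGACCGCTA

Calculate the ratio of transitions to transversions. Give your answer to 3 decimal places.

0.167

Transitions are A↔G and C↔T; transversions are all other mismatches.
Transitions: 1. Transversions: 6.
R = 1/6 = 0.166666… ≈ 0.167 (to 3 d.p.).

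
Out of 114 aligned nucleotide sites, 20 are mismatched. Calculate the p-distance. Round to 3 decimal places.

0.175

p = 20/114 = 0.175438… ≈ 0.175 (to 3 d.p.).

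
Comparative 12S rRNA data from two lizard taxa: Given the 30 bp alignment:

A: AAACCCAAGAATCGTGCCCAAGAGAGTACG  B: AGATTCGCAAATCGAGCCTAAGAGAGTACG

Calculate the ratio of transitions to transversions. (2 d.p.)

3.00

Transitions are A↔G and C↔T; transversions are all other mismatches.
Transitions: 6. Transversions: 2.
R = 6/2 = 3.00.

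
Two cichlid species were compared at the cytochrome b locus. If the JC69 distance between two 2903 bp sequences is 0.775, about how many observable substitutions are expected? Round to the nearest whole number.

1403

Invert JC69: p = (3/4)(1 − e^(−4d/3)) = 0.75 × (1 − e^(-1.033333)) = 0.75 × (1 − 0.355819) = 0.483136.
Expected differing sites = pL ≈ 0.483136 × 2903 = 1402.543808 ≈ 1403.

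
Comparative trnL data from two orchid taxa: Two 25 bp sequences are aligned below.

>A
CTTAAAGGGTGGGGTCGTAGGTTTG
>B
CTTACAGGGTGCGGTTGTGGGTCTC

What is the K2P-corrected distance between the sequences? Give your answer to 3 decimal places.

0.292

Of 25 sites, 3 differences are transitions and 3 are transversions, so P = 3/25 = 0.12 and Q = 3/25 = 0.12.
Under the Kimura two-parameter model, d = −½ ln(1 − 2P − Q) − ¼ ln(1 − 2Q).
1 − 2P − Q = 0.64, giving −½ ln(0.64) = 0.223144.
1 − 2Q = 0.76, giving −¼ ln(0.76) = 0.068609.
d = 0.223144 + 0.068609 = 0.291753.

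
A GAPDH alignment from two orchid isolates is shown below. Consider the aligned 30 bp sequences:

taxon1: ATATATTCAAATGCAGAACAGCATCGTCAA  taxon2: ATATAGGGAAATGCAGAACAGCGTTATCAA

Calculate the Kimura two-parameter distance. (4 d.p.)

0.2341

Of 30 sites, 3 differences are transitions and 3 are transversions, so P = 3/30 = 0.1 and Q = 3/30 = 0.1.
Under the Kimura two-parameter model, d = −½ ln(1 − 2P − Q) − ¼ ln(1 − 2Q).
1 − 2P − Q = 0.7, giving −½ ln(0.7) = 0.178337.
1 − 2Q = 0.8, giving −¼ ln(0.8) = 0.055786.
d = 0.178337 + 0.055786 = 0.234123.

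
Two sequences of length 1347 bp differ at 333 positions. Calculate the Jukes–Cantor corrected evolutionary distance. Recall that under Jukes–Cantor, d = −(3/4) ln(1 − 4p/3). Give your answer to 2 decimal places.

0.30

p = 333/1347 ≈ 0.247216.
d = −(3/4) ln(1 − 4p/3) = −0.75 ln(1 − 0.329621) = −0.75 ln(0.670379)
  = −0.75 × (-0.399912) = 0.299934 substitutions/site.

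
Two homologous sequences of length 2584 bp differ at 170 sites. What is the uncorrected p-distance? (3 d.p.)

0.066

p = 170/2584 = 0.065789… ≈ 0.066 (to 3 d.p.).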